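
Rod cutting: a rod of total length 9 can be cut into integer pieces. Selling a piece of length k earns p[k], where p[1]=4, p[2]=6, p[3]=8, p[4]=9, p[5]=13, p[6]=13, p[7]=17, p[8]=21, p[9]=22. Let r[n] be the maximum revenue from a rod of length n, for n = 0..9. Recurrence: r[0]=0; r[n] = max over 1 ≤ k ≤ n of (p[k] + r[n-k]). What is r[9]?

   n    0    1    2    3    4    5    6    7    8    9
r[n]    0    4    8   12   16   20   24   28   32   36

36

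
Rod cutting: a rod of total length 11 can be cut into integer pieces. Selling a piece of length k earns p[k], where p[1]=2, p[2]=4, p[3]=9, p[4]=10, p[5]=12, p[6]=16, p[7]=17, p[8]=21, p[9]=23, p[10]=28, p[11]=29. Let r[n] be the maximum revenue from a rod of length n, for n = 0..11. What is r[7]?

   n    0    1    2    3    4    5    6    7    8    9   10   11
r[n]    0    2    4    9   11   13   18   20   22   27   29   31

20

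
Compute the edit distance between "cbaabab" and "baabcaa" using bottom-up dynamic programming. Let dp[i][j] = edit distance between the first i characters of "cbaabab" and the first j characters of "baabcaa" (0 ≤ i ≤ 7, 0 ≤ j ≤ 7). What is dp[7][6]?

3

   ''  b  a  a  b  c  a  a
''  0  1  2  3  4  5  6  7
 c  1  1  2  3  4  4  5  6
 b  2  1  2  3  3  4  5  6
 a  3  2  1  2  3  4  4  5
 a  4  3  2  1  2  3  4  4
 b  5  4  3  2  1  2  3  4
 a  6  5  4  3  2  2  2  3
 b  7  6  5  4  3  3  3  3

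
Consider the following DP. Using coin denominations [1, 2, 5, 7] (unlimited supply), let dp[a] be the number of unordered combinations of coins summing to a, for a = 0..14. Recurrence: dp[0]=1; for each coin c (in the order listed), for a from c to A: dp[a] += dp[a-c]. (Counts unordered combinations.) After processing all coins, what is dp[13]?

19

after  coin     0     1     2     3     4     5     6     7     8     9    10    11    12    13    14
          1     1     1     1     1     1     1     1     1     1     1     1     1     1     1     1
          2     1     1     2     2     3     3     4     4     5     5     6     6     7     7     8
          5     1     1     2     2     3     4     5     6     7     8    10    11    13    14    16
          7     1     1     2     2     3     4     5     7     8    10    12    14    17    19    23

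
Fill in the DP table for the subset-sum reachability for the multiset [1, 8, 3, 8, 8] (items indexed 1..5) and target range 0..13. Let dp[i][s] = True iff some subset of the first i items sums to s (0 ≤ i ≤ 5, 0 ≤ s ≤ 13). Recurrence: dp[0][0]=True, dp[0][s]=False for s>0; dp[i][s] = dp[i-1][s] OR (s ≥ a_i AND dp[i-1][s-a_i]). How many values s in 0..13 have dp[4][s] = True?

8

i\s   0   1   2   3   4   5   6   7   8   9  10  11  12  13
  0   T   F   F   F   F   F   F   F   F   F   F   F   F   F
  1   T   T   F   F   F   F   F   F   F   F   F   F   F   F
  2   T   T   F   F   F   F   F   F   T   T   F   F   F   F
  3   T   T   F   T   T   F   F   F   T   T   F   T   T   F
  4   T   T   F   T   T   F   F   F   T   T   F   T   T   F
  5   T   T   F   T   T   F   F   F   T   T   F   T   T   F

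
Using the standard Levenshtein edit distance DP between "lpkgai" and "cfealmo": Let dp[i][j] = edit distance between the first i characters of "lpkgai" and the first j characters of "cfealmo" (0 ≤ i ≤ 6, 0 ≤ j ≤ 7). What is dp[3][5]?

5

   ''  c  f  e  a  l  m  o
''  0  1  2  3  4  5  6  7
 l  1  1  2  3  4  4  5  6
 p  2  2  2  3  4  5  5  6
 k  3  3  3  3  4  5  6  6
 g  4  4  4  4  4  5  6  7
 a  5  5  5  5  4  5  6  7
 i  6  6  6  6  5  5  6  7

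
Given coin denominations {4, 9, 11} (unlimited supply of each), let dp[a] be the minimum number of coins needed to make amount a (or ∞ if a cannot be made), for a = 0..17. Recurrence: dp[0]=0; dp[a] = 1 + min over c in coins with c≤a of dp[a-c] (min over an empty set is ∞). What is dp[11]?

1

 a  0  1  2  3  4  5  6  7  8  9 10 11 12 13 14 15 16 17
dp  0  -  -  -  1  -  -  -  2  1  -  1  3  2  -  2  4  3
(- denotes ∞ / unreachable)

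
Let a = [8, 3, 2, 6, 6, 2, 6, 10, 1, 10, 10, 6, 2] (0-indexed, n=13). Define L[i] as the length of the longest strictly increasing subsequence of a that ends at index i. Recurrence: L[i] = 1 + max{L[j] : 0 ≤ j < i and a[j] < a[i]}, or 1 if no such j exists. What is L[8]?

   i    0    1    2    3    4    5    6    7    8    9   10   11   12
a[i]    8    3    2    6    6    2    6   10    1   10   10    6    2
L[i]    1    1    1    2    2    1    2    3    1    3    3    2    2

1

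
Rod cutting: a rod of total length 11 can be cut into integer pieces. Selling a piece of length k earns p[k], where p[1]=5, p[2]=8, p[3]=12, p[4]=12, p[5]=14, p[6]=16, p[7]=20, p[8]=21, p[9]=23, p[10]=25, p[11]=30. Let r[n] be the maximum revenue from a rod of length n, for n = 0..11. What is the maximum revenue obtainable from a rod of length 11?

   n    0    1    2    3    4    5    6    7    8    9   10   11
r[n]    0    5   10   15   20   25   30   35   40   45   50   55

55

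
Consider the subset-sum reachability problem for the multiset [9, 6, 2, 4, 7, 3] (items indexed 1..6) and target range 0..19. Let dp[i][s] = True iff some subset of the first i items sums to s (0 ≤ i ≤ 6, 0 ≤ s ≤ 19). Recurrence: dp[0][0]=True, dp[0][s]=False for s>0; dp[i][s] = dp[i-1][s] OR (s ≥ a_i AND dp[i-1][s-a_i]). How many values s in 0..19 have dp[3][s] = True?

i\s   0   1   2   3   4   5   6   7   8   9  10  11  12  13  14  15  16  17  18  19
  0   T   F   F   F   F   F   F   F   F   F   F   F   F   F   F   F   F   F   F   F
  1   T   F   F   F   F   F   F   F   F   T   F   F   F   F   F   F   F   F   F   F
  2   T   F   F   F   F   F   T   F   F   T   F   F   F   F   F   T   F   F   F   F
  3   T   F   T   F   F   F   T   F   T   T   F   T   F   F   F   T   F   T   F   F
  4   T   F   T   F   T   F   T   F   T   T   T   T   T   T   F   T   F   T   F   T
  5   T   F   T   F   T   F   T   T   T   T   T   T   T   T   F   T   T   T   T   T
  6   T   F   T   T   T   T   T   T   T   T   T   T   T   T   T   T   T   T   T   T

8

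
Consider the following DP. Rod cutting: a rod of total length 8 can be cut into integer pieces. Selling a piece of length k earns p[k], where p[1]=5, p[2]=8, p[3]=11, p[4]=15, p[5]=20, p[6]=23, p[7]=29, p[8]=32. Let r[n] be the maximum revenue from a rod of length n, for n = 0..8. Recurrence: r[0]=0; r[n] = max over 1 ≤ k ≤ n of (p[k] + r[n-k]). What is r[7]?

35

   n    0    1    2    3    4    5    6    7    8
r[n]    0    5   10   15   20   25   30   35   40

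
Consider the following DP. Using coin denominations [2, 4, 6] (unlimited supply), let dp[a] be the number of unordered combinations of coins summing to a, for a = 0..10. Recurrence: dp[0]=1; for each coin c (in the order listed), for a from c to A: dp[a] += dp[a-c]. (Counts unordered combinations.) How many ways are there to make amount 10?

5

after  coin     0     1     2     3     4     5     6     7     8     9    10
          2     1     0     1     0     1     0     1     0     1     0     1
          4     1     0     1     0     2     0     2     0     3     0     3
          6     1     0     1     0     2     0     3     0     4     0     5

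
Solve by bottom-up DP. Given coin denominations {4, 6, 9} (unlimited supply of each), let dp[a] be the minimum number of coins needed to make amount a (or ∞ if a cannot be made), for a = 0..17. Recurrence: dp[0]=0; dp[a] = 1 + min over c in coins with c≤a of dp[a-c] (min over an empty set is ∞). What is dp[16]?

3

 a  0  1  2  3  4  5  6  7  8  9 10 11 12 13 14 15 16 17
dp  0  -  -  -  1  -  1  -  2  1  2  -  2  2  3  2  3  3
(- denotes ∞ / unreachable)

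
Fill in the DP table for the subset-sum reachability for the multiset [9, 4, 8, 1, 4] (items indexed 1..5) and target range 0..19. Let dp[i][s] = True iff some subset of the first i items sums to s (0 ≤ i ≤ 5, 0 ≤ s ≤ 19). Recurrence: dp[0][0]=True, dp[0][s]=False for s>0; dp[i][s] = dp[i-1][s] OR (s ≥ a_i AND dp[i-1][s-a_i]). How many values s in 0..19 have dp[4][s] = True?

12

i\s   0   1   2   3   4   5   6   7   8   9  10  11  12  13  14  15  16  17  18  19
  0   T   F   F   F   F   F   F   F   F   F   F   F   F   F   F   F   F   F   F   F
  1   T   F   F   F   F   F   F   F   F   T   F   F   F   F   F   F   F   F   F   F
  2   T   F   F   F   T   F   F   F   F   T   F   F   F   T   F   F   F   F   F   F
  3   T   F   F   F   T   F   F   F   T   T   F   F   T   T   F   F   F   T   F   F
  4   T   T   F   F   T   T   F   F   T   T   T   F   T   T   T   F   F   T   T   F
  5   T   T   F   F   T   T   F   F   T   T   T   F   T   T   T   F   T   T   T   F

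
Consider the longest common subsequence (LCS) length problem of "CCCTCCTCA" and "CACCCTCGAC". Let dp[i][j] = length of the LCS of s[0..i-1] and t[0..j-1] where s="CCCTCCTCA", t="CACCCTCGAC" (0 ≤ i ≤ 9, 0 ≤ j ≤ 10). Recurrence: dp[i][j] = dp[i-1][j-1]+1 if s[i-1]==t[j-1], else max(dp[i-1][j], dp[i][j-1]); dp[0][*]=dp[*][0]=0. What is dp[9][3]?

2

   ''  C  A  C  C  C  T  C  G  A  C
''  0  0  0  0  0  0  0  0  0  0  0
 C  0  1  1  1  1  1  1  1  1  1  1
 C  0  1  1  2  2  2  2  2  2  2  2
 C  0  1  1  2  3  3  3  3  3  3  3
 T  0  1  1  2  3  3  4  4  4  4  4
 C  0  1  1  2  3  4  4  5  5  5  5
 C  0  1  1  2  3  4  4  5  5  5  6
 T  0  1  1  2  3  4  5  5  5  5  6
 C  0  1  1  2  3  4  5  6  6  6  6
 A  0  1  2  2  3  4  5  6  6  7  7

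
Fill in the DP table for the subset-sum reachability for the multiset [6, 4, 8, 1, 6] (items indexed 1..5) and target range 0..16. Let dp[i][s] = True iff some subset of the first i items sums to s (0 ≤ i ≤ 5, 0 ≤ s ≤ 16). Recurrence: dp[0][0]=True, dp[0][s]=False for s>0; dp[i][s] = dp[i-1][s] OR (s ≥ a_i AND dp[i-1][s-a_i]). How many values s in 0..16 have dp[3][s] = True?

7

i\s   0   1   2   3   4   5   6   7   8   9  10  11  12  13  14  15  16
  0   T   F   F   F   F   F   F   F   F   F   F   F   F   F   F   F   F
  1   T   F   F   F   F   F   T   F   F   F   F   F   F   F   F   F   F
  2   T   F   F   F   T   F   T   F   F   F   T   F   F   F   F   F   F
  3   T   F   F   F   T   F   T   F   T   F   T   F   T   F   T   F   F
  4   T   T   F   F   T   T   T   T   T   T   T   T   T   T   T   T   F
  5   T   T   F   F   T   T   T   T   T   T   T   T   T   T   T   T   T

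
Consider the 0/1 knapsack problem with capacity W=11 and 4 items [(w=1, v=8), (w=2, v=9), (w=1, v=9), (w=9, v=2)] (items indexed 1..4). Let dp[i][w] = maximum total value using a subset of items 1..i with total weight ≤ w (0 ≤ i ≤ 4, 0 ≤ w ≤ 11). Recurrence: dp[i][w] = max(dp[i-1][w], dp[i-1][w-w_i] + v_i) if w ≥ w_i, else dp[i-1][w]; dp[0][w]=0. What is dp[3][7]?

i\w   0   1   2   3   4   5   6   7   8   9  10  11
  0   0   0   0   0   0   0   0   0   0   0   0   0
  1   0   8   8   8   8   8   8   8   8   8   8   8
  2   0   8   9  17  17  17  17  17  17  17  17  17
  3   0   9  17  18  26  26  26  26  26  26  26  26
  4   0   9  17  18  26  26  26  26  26  26  26  26

26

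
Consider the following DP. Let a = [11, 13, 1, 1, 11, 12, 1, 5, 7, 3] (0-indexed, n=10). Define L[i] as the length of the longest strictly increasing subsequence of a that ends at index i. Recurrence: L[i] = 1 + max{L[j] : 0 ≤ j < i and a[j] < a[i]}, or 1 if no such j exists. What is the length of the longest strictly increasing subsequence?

3

   i    0    1    2    3    4    5    6    7    8    9
a[i]   11   13    1    1   11   12    1    5    7    3
L[i]    1    2    1    1    2    3    1    2    3    2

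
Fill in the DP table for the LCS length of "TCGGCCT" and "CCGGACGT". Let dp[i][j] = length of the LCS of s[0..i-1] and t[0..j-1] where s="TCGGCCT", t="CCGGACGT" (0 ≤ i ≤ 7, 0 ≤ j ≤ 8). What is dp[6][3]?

   ''  C  C  G  G  A  C  G  T
''  0  0  0  0  0  0  0  0  0
 T  0  0  0  0  0  0  0  0  1
 C  0  1  1  1  1  1  1  1  1
 G  0  1  1  2  2  2  2  2  2
 G  0  1  1  2  3  3  3  3  3
 C  0  1  2  2  3  3  4  4  4
 C  0  1  2  2  3  3  4  4  4
 T  0  1  2  2  3  3  4  4  5

2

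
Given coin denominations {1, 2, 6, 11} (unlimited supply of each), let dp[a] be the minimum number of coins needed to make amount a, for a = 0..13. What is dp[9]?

3

 a  0  1  2  3  4  5  6  7  8  9 10 11 12 13
dp  0  1  1  2  2  3  1  2  2  3  3  1  2  2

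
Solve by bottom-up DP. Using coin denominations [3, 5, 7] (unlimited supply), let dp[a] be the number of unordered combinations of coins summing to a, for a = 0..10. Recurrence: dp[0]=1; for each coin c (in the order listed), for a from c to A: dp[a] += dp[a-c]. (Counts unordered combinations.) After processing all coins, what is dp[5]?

after  coin     0     1     2     3     4     5     6     7     8     9    10
          3     1     0     0     1     0     0     1     0     0     1     0
          5     1     0     0     1     0     1     1     0     1     1     1
          7     1     0     0     1     0     1     1     1     1     1     2

1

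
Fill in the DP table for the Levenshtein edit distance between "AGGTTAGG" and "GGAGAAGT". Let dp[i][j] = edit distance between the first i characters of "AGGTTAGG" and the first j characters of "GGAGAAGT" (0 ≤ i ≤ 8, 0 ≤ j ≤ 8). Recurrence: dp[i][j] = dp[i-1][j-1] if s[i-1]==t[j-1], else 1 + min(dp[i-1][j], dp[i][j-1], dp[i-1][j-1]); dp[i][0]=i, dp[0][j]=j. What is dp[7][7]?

4

   ''  G  G  A  G  A  A  G  T
''  0  1  2  3  4  5  6  7  8
 A  1  1  2  2  3  4  5  6  7
 G  2  1  1  2  2  3  4  5  6
 G  3  2  1  2  2  3  4  4  5
 T  4  3  2  2  3  3  4  5  4
 T  5  4  3  3  3  4  4  5  5
 A  6  5  4  3  4  3  4  5  6
 G  7  6  5  4  3  4  4  4  5
 G  8  7  6  5  4  4  5  4  5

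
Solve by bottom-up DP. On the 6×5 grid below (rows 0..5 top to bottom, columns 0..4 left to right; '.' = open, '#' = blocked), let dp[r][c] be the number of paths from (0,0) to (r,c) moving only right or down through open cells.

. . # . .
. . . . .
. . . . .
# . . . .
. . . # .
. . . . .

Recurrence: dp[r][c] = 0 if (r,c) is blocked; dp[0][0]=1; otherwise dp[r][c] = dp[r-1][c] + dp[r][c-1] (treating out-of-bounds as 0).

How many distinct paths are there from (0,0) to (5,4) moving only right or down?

r\c   0   1   2   3   4
  0   1   1   0   0   0
  1   1   2   2   2   2
  2   1   3   5   7   9
  3   0   3   8  15  24
  4   0   3  11   0  24
  5   0   3  14  14  38

38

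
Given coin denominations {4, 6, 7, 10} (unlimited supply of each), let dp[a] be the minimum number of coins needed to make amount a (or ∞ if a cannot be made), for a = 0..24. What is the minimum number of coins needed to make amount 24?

 a  0  1  2  3  4  5  6  7  8  9 10 11 12 13 14 15 16 17 18 19 20 21 22 23 24
dp  0  -  -  -  1  -  1  1  2  -  1  2  2  2  2  3  2  2  3  3  2  3  3  3  3
(- denotes ∞ / unreachable)

3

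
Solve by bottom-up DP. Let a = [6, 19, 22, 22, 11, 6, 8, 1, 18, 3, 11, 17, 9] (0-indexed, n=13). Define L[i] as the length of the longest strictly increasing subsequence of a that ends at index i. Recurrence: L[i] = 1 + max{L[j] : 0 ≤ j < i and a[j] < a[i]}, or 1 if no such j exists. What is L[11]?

   i    0    1    2    3    4    5    6    7    8    9   10   11   12
a[i]    6   19   22   22   11    6    8    1   18    3   11   17    9
L[i]    1    2    3    3    2    1    2    1    3    2    3    4    3

4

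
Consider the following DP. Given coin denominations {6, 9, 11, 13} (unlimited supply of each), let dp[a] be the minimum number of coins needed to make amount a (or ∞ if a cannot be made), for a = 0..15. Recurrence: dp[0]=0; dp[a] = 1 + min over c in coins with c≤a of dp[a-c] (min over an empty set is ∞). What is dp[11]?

1

 a  0  1  2  3  4  5  6  7  8  9 10 11 12 13 14 15
dp  0  -  -  -  -  -  1  -  -  1  -  1  2  1  -  2
(- denotes ∞ / unreachable)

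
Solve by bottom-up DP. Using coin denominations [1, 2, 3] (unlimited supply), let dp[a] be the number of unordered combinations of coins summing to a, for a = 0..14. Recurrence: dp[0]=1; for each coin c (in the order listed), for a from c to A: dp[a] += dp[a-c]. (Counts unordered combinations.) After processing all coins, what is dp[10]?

14

after  coin     0     1     2     3     4     5     6     7     8     9    10    11    12    13    14
          1     1     1     1     1     1     1     1     1     1     1     1     1     1     1     1
          2     1     1     2     2     3     3     4     4     5     5     6     6     7     7     8
          3     1     1     2     3     4     5     7     8    10    12    14    16    19    21    24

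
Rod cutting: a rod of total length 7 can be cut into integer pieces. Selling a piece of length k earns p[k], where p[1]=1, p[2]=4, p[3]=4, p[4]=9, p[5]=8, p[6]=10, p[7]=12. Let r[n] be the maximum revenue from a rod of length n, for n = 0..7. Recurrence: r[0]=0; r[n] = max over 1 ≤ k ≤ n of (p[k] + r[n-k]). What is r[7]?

14

   n    0    1    2    3    4    5    6    7
r[n]    0    1    4    5    9   10   13   14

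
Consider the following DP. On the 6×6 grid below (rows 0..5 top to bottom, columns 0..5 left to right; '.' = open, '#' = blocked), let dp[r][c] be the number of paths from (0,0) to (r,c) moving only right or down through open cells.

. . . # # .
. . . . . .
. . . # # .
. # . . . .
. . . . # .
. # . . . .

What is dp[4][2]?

7

r\c   0   1   2   3   4   5
  0   1   1   1   0   0   0
  1   1   2   3   3   3   3
  2   1   3   6   0   0   3
  3   1   0   6   6   6   9
  4   1   1   7  13   0   9
  5   1   0   7  20  20  29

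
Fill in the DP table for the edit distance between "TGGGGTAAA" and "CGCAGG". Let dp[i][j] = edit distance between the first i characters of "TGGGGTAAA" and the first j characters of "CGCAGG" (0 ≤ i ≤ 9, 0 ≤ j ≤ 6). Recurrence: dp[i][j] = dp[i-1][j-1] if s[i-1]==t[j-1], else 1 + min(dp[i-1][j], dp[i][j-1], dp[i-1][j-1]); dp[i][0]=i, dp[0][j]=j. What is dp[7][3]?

6

   ''  C  G  C  A  G  G
''  0  1  2  3  4  5  6
 T  1  1  2  3  4  5  6
 G  2  2  1  2  3  4  5
 G  3  3  2  2  3  3  4
 G  4  4  3  3  3  3  3
 G  5  5  4  4  4  3  3
 T  6  6  5  5  5  4  4
 A  7  7  6  6  5  5  5
 A  8  8  7  7  6  6  6
 A  9  9  8  8  7  7  7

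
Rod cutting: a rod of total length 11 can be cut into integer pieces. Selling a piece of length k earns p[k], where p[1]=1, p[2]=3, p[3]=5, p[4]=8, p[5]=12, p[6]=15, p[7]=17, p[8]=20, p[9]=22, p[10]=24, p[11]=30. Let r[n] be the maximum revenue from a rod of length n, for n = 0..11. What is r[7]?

17

   n    0    1    2    3    4    5    6    7    8    9   10   11
r[n]    0    1    3    5    8   12   15   17   20   22   24   30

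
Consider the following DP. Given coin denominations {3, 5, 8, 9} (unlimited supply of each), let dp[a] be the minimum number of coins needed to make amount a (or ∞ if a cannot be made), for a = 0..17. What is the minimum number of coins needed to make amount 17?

 a  0  1  2  3  4  5  6  7  8  9 10 11 12 13 14 15 16 17
dp  0  -  -  1  -  1  2  -  1  1  2  2  2  2  2  3  2  2
(- denotes ∞ / unreachable)

2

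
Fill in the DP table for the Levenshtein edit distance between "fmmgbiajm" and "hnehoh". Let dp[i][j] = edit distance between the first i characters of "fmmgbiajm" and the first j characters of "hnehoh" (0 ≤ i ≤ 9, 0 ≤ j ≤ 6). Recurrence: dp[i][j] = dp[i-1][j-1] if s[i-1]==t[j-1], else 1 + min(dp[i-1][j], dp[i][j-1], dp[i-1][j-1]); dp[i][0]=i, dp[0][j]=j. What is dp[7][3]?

   ''  h  n  e  h  o  h
''  0  1  2  3  4  5  6
 f  1  1  2  3  4  5  6
 m  2  2  2  3  4  5  6
 m  3  3  3  3  4  5  6
 g  4  4  4  4  4  5  6
 b  5  5  5  5  5  5  6
 i  6  6  6  6  6  6  6
 a  7  7  7  7  7  7  7
 j  8  8  8  8  8  8  8
 m  9  9  9  9  9  9  9

7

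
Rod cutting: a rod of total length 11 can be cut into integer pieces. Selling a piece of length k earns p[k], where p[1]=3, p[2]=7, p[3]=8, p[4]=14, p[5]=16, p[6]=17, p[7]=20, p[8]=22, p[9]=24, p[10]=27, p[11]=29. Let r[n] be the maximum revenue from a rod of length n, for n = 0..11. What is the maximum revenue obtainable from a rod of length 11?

38

   n    0    1    2    3    4    5    6    7    8    9   10   11
r[n]    0    3    7   10   14   17   21   24   28   31   35   38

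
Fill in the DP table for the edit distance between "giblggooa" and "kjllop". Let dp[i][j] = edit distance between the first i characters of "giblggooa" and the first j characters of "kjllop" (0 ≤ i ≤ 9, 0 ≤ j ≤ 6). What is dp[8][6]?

   ''  k  j  l  l  o  p
''  0  1  2  3  4  5  6
 g  1  1  2  3  4  5  6
 i  2  2  2  3  4  5  6
 b  3  3  3  3  4  5  6
 l  4  4  4  3  3  4  5
 g  5  5  5  4  4  4  5
 g  6  6  6  5  5  5  5
 o  7  7  7  6  6  5  6
 o  8  8  8  7  7  6  6
 a  9  9  9  8  8  7  7

6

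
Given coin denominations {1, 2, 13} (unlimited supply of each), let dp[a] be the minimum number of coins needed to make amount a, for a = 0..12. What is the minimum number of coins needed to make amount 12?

 a  0  1  2  3  4  5  6  7  8  9 10 11 12
dp  0  1  1  2  2  3  3  4  4  5  5  6  6

6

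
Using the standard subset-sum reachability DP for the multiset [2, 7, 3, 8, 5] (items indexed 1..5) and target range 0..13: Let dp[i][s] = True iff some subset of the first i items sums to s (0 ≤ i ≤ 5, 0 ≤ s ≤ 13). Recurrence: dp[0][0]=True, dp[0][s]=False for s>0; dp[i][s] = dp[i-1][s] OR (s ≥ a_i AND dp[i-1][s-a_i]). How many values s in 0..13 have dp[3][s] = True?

i\s   0   1   2   3   4   5   6   7   8   9  10  11  12  13
  0   T   F   F   F   F   F   F   F   F   F   F   F   F   F
  1   T   F   T   F   F   F   F   F   F   F   F   F   F   F
  2   T   F   T   F   F   F   F   T   F   T   F   F   F   F
  3   T   F   T   T   F   T   F   T   F   T   T   F   T   F
  4   T   F   T   T   F   T   F   T   T   T   T   T   T   T
  5   T   F   T   T   F   T   F   T   T   T   T   T   T   T

8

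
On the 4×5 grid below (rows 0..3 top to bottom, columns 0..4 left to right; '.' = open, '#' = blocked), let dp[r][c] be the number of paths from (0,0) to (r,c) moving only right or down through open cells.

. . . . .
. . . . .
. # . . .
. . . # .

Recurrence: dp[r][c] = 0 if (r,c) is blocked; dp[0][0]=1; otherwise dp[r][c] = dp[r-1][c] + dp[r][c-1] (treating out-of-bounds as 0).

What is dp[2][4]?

12

r\c   0   1   2   3   4
  0   1   1   1   1   1
  1   1   2   3   4   5
  2   1   0   3   7  12
  3   1   1   4   0  12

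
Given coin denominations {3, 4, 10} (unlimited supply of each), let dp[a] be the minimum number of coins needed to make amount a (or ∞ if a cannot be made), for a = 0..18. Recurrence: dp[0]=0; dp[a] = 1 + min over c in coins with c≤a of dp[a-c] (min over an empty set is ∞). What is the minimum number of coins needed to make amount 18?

 a  0  1  2  3  4  5  6  7  8  9 10 11 12 13 14 15 16 17 18
dp  0  -  -  1  1  -  2  2  2  3  1  3  3  2  2  4  3  3  3
(- denotes ∞ / unreachable)

3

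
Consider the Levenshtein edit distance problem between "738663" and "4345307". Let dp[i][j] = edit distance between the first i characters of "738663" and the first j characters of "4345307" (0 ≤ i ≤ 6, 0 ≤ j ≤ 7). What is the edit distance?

6

   ''  4  3  4  5  3  0  7
''  0  1  2  3  4  5  6  7
 7  1  1  2  3  4  5  6  6
 3  2  2  1  2  3  4  5  6
 8  3  3  2  2  3  4  5  6
 6  4  4  3  3  3  4  5  6
 6  5  5  4  4  4  4  5  6
 3  6  6  5  5  5  4  5  6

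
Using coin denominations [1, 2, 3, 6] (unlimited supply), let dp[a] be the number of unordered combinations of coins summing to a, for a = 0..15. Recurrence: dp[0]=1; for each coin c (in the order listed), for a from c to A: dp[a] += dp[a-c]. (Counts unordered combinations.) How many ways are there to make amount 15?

42

after  coin     0     1     2     3     4     5     6     7     8     9    10    11    12    13    14    15
          1     1     1     1     1     1     1     1     1     1     1     1     1     1     1     1     1
          2     1     1     2     2     3     3     4     4     5     5     6     6     7     7     8     8
          3     1     1     2     3     4     5     7     8    10    12    14    16    19    21    24    27
          6     1     1     2     3     4     5     8     9    12    15    18    21    27    30    36    42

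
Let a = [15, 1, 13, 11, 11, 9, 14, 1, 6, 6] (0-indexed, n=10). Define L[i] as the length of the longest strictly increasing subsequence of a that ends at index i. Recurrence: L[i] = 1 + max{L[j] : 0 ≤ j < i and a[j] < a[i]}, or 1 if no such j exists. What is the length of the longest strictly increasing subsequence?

   i    0    1    2    3    4    5    6    7    8    9
a[i]   15    1   13   11   11    9   14    1    6    6
L[i]    1    1    2    2    2    2    3    1    2    2

3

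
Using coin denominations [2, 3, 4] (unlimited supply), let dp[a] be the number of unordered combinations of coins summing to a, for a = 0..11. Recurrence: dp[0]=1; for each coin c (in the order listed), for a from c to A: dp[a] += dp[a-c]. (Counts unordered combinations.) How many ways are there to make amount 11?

after  coin     0     1     2     3     4     5     6     7     8     9    10    11
          2     1     0     1     0     1     0     1     0     1     0     1     0
          3     1     0     1     1     1     1     2     1     2     2     2     2
          4     1     0     1     1     2     1     3     2     4     3     5     4

4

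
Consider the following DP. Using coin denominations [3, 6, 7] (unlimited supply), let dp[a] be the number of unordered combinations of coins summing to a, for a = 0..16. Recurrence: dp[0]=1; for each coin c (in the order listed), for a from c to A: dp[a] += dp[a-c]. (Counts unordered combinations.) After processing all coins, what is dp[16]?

after  coin     0     1     2     3     4     5     6     7     8     9    10    11    12    13    14    15    16
          3     1     0     0     1     0     0     1     0     0     1     0     0     1     0     0     1     0
          6     1     0     0     1     0     0     2     0     0     2     0     0     3     0     0     3     0
          7     1     0     0     1     0     0     2     1     0     2     1     0     3     2     1     3     2

2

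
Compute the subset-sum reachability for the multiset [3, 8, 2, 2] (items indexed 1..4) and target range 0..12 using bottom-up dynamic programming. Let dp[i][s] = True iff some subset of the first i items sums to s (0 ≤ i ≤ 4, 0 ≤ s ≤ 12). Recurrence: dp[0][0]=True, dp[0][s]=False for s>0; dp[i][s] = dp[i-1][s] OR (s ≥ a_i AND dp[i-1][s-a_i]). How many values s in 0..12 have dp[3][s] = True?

i\s   0   1   2   3   4   5   6   7   8   9  10  11  12
  0   T   F   F   F   F   F   F   F   F   F   F   F   F
  1   T   F   F   T   F   F   F   F   F   F   F   F   F
  2   T   F   F   T   F   F   F   F   T   F   F   T   F
  3   T   F   T   T   F   T   F   F   T   F   T   T   F
  4   T   F   T   T   T   T   F   T   T   F   T   T   T

7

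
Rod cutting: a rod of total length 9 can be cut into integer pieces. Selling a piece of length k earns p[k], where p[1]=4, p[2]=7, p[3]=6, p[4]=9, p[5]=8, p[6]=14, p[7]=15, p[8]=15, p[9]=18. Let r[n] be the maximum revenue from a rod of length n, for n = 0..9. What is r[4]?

   n    0    1    2    3    4    5    6    7    8    9
r[n]    0    4    8   12   16   20   24   28   32   36

16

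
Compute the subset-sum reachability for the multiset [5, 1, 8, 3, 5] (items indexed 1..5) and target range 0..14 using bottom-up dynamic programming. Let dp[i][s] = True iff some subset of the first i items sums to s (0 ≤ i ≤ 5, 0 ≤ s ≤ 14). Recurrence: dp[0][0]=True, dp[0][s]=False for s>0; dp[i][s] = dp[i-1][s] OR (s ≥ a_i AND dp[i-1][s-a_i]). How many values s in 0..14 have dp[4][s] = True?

12

i\s   0   1   2   3   4   5   6   7   8   9  10  11  12  13  14
  0   T   F   F   F   F   F   F   F   F   F   F   F   F   F   F
  1   T   F   F   F   F   T   F   F   F   F   F   F   F   F   F
  2   T   T   F   F   F   T   T   F   F   F   F   F   F   F   F
  3   T   T   F   F   F   T   T   F   T   T   F   F   F   T   T
  4   T   T   F   T   T   T   T   F   T   T   F   T   T   T   T
  5   T   T   F   T   T   T   T   F   T   T   T   T   T   T   T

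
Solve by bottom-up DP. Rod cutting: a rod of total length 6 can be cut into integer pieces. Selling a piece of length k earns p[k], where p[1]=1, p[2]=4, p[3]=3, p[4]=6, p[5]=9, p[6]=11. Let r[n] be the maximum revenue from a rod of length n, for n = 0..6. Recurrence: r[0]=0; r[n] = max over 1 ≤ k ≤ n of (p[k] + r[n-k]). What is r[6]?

12

   n    0    1    2    3    4    5    6
r[n]    0    1    4    5    8    9   12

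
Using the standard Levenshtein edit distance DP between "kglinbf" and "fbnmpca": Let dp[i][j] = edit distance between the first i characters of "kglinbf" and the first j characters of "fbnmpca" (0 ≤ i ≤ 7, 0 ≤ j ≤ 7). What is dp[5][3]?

   ''  f  b  n  m  p  c  a
''  0  1  2  3  4  5  6  7
 k  1  1  2  3  4  5  6  7
 g  2  2  2  3  4  5  6  7
 l  3  3  3  3  4  5  6  7
 i  4  4  4  4  4  5  6  7
 n  5  5  5  4  5  5  6  7
 b  6  6  5  5  5  6  6  7
 f  7  6  6  6  6  6  7  7

4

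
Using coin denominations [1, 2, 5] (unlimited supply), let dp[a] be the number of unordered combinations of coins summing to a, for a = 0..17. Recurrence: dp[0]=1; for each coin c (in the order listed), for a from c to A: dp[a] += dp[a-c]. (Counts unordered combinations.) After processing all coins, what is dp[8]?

after  coin     0     1     2     3     4     5     6     7     8     9    10    11    12    13    14    15    16    17
          1     1     1     1     1     1     1     1     1     1     1     1     1     1     1     1     1     1     1
          2     1     1     2     2     3     3     4     4     5     5     6     6     7     7     8     8     9     9
          5     1     1     2     2     3     4     5     6     7     8    10    11    13    14    16    18    20    22

7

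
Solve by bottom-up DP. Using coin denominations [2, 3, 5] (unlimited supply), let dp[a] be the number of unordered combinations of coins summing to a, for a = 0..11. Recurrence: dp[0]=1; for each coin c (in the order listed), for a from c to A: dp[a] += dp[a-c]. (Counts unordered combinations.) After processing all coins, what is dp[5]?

after  coin     0     1     2     3     4     5     6     7     8     9    10    11
          2     1     0     1     0     1     0     1     0     1     0     1     0
          3     1     0     1     1     1     1     2     1     2     2     2     2
          5     1     0     1     1     1     2     2     2     3     3     4     4

2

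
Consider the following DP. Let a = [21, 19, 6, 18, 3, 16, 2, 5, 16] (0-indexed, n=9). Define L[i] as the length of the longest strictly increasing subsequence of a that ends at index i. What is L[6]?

   i    0    1    2    3    4    5    6    7    8
a[i]   21   19    6   18    3   16    2    5   16
L[i]    1    1    1    2    1    2    1    2    3

1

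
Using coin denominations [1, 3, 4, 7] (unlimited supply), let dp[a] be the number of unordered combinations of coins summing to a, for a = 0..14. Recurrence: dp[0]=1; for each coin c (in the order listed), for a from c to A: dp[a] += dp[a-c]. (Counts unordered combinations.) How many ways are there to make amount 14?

after  coin     0     1     2     3     4     5     6     7     8     9    10    11    12    13    14
          1     1     1     1     1     1     1     1     1     1     1     1     1     1     1     1
          3     1     1     1     2     2     2     3     3     3     4     4     4     5     5     5
          4     1     1     1     2     3     3     4     5     6     7     8     9    11    12    13
          7     1     1     1     2     3     3     4     6     7     8    10    12    14    16    19

19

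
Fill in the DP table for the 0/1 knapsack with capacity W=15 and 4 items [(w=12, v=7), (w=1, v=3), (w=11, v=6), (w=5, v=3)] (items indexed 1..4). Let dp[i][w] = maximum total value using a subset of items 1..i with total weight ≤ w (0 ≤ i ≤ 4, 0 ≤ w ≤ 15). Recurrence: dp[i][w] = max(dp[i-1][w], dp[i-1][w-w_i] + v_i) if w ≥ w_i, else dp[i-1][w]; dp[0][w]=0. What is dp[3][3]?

i\w   0   1   2   3   4   5   6   7   8   9  10  11  12  13  14  15
  0   0   0   0   0   0   0   0   0   0   0   0   0   0   0   0   0
  1   0   0   0   0   0   0   0   0   0   0   0   0   7   7   7   7
  2   0   3   3   3   3   3   3   3   3   3   3   3   7  10  10  10
  3   0   3   3   3   3   3   3   3   3   3   3   6   9  10  10  10
  4   0   3   3   3   3   3   6   6   6   6   6   6   9  10  10  10

3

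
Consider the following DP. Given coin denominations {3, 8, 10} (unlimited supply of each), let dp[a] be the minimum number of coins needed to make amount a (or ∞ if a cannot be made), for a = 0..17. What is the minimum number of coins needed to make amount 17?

4

 a  0  1  2  3  4  5  6  7  8  9 10 11 12 13 14 15 16 17
dp  0  -  -  1  -  -  2  -  1  3  1  2  4  2  3  5  2  4
(- denotes ∞ / unreachable)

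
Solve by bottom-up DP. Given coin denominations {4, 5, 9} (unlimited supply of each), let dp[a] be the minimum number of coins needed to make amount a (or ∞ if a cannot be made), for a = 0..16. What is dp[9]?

 a  0  1  2  3  4  5  6  7  8  9 10 11 12 13 14 15 16
dp  0  -  -  -  1  1  -  -  2  1  2  -  3  2  2  3  4
(- denotes ∞ / unreachable)

1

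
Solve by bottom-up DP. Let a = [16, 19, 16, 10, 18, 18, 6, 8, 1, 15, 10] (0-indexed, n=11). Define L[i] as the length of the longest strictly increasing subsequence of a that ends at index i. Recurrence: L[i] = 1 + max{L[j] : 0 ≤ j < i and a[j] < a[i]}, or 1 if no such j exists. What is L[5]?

2

   i    0    1    2    3    4    5    6    7    8    9   10
a[i]   16   19   16   10   18   18    6    8    1   15   10
L[i]    1    2    1    1    2    2    1    2    1    3    3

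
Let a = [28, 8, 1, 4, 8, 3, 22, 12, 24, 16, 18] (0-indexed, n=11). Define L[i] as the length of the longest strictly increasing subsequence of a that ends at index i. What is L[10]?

   i    0    1    2    3    4    5    6    7    8    9   10
a[i]   28    8    1    4    8    3   22   12   24   16   18
L[i]    1    1    1    2    3    2    4    4    5    5    6

6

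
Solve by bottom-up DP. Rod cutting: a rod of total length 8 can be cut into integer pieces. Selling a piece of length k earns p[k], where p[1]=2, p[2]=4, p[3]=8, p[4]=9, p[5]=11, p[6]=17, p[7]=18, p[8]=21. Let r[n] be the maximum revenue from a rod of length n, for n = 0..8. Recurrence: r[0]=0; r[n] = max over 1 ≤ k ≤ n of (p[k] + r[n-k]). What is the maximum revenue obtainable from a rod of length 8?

   n    0    1    2    3    4    5    6    7    8
r[n]    0    2    4    8   10   12   17   19   21

21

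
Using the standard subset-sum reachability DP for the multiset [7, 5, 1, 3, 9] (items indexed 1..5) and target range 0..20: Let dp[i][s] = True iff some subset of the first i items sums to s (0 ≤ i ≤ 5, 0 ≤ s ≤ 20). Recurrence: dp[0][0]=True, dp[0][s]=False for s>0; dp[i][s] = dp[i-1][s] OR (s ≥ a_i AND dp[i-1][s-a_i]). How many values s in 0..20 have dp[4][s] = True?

15

i\s   0   1   2   3   4   5   6   7   8   9  10  11  12  13  14  15  16  17  18  19  20
  0   T   F   F   F   F   F   F   F   F   F   F   F   F   F   F   F   F   F   F   F   F
  1   T   F   F   F   F   F   F   T   F   F   F   F   F   F   F   F   F   F   F   F   F
  2   T   F   F   F   F   T   F   T   F   F   F   F   T   F   F   F   F   F   F   F   F
  3   T   T   F   F   F   T   T   T   T   F   F   F   T   T   F   F   F   F   F   F   F
  4   T   T   F   T   T   T   T   T   T   T   T   T   T   T   F   T   T   F   F   F   F
  5   T   T   F   T   T   T   T   T   T   T   T   T   T   T   T   T   T   T   T   T   T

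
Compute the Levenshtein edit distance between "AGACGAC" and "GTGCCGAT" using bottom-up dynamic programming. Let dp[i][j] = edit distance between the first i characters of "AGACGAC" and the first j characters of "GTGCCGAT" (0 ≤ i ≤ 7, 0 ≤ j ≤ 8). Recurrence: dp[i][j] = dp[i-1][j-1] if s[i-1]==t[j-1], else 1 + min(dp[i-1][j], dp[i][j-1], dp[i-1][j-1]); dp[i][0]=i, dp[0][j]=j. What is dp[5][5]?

   ''  G  T  G  C  C  G  A  T
''  0  1  2  3  4  5  6  7  8
 A  1  1  2  3  4  5  6  6  7
 G  2  1  2  2  3  4  5  6  7
 A  3  2  2  3  3  4  5  5  6
 C  4  3  3  3  3  3  4  5  6
 G  5  4  4  3  4  4  3  4  5
 A  6  5  5  4  4  5  4  3  4
 C  7  6  6  5  4  4  5  4  4

4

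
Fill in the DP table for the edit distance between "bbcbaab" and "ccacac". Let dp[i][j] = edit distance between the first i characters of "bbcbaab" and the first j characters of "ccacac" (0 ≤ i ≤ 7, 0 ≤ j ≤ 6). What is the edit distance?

   ''  c  c  a  c  a  c
''  0  1  2  3  4  5  6
 b  1  1  2  3  4  5  6
 b  2  2  2  3  4  5  6
 c  3  2  2  3  3  4  5
 b  4  3  3  3  4  4  5
 a  5  4  4  3  4  4  5
 a  6  5  5  4  4  4  5
 b  7  6  6  5  5  5  5

5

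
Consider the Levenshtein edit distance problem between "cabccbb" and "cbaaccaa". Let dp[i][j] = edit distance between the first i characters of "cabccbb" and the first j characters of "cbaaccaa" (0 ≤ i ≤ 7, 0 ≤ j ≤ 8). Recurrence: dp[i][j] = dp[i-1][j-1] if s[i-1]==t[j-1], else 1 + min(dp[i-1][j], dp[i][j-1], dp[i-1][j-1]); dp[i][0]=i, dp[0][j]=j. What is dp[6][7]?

3

   ''  c  b  a  a  c  c  a  a
''  0  1  2  3  4  5  6  7  8
 c  1  0  1  2  3  4  5  6  7
 a  2  1  1  1  2  3  4  5  6
 b  3  2  1  2  2  3  4  5  6
 c  4  3  2  2  3  2  3  4  5
 c  5  4  3  3  3  3  2  3  4
 b  6  5  4  4  4  4  3  3  4
 b  7  6  5  5  5  5  4  4  4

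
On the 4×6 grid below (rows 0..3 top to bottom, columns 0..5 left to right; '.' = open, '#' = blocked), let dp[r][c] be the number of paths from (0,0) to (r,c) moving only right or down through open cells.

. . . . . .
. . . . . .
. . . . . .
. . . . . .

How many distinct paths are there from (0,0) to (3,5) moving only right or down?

56

r\c   0   1   2   3   4   5
  0   1   1   1   1   1   1
  1   1   2   3   4   5   6
  2   1   3   6  10  15  21
  3   1   4  10  20  35  56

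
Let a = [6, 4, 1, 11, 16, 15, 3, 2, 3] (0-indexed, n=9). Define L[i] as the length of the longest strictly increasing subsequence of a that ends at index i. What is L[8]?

   i    0    1    2    3    4    5    6    7    8
a[i]    6    4    1   11   16   15    3    2    3
L[i]    1    1    1    2    3    3    2    2    3

3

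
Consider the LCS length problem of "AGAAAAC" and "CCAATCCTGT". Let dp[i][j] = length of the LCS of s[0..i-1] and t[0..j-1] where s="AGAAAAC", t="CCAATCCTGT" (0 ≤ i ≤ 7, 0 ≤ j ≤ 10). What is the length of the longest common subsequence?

3

   ''  C  C  A  A  T  C  C  T  G  T
''  0  0  0  0  0  0  0  0  0  0  0
 A  0  0  0  1  1  1  1  1  1  1  1
 G  0  0  0  1  1  1  1  1  1  2  2
 A  0  0  0  1  2  2  2  2  2  2  2
 A  0  0  0  1  2  2  2  2  2  2  2
 A  0  0  0  1  2  2  2  2  2  2  2
 A  0  0  0  1  2  2  2  2  2  2  2
 C  0  1  1  1  2  2  3  3  3  3  3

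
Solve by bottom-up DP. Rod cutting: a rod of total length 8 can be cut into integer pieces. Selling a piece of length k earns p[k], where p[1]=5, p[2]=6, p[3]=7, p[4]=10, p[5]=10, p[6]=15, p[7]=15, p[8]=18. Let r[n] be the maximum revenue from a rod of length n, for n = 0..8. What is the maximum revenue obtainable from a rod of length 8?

   n    0    1    2    3    4    5    6    7    8
r[n]    0    5   10   15   20   25   30   35   40

40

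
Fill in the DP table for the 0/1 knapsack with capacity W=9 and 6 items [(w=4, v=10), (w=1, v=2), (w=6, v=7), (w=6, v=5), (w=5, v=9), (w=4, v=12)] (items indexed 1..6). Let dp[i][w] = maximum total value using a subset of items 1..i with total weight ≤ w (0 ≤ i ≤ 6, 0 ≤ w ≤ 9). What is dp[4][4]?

10

i\w   0   1   2   3   4   5   6   7   8   9
  0   0   0   0   0   0   0   0   0   0   0
  1   0   0   0   0  10  10  10  10  10  10
  2   0   2   2   2  10  12  12  12  12  12
  3   0   2   2   2  10  12  12  12  12  12
  4   0   2   2   2  10  12  12  12  12  12
  5   0   2   2   2  10  12  12  12  12  19
  6   0   2   2   2  12  14  14  14  22  24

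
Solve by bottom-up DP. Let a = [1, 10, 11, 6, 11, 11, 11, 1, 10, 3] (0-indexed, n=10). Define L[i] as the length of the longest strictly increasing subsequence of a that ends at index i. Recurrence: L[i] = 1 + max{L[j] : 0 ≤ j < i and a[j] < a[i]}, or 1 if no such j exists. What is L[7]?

   i    0    1    2    3    4    5    6    7    8    9
a[i]    1   10   11    6   11   11   11    1   10    3
L[i]    1    2    3    2    3    3    3    1    3    2

1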